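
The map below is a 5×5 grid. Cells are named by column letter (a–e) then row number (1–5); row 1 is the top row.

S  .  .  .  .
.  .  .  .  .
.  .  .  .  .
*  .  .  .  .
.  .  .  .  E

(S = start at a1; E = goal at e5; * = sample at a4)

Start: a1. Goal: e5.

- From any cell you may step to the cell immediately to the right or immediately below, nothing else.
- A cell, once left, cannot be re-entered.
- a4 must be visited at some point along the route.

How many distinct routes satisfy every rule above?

5

A right/down-only route from a1 to e5 makes exactly 4 down-moves and 4 right-moves in some order.
With no other constraints that would be C(8,4) = 70 routes.
Split at a4 and multiply the segment counts: a1→a4: 1; a4→e5: 5; product = 5.
That gives 5 routes.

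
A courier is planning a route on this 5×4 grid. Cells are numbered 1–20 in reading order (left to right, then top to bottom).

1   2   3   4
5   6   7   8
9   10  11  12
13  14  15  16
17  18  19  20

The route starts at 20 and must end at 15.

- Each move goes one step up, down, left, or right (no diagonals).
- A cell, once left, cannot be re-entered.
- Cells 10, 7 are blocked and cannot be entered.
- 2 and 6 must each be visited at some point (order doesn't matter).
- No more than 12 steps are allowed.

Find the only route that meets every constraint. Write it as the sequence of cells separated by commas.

The 12-move cap with required stops at 2, 6 leaves no slack for detours.
Route from 20: 4× up (reaching 4), 2× left (reaching 2), down to 6, left to 5, 2× down (reaching 13), 2× right (reaching 15) — 12 moves in all.
Check: all required cells visited; 12 ≤ 12 moves.

20, 16, 12, 8, 4, 3, 2, 6, 5, 9, 13, 14, 15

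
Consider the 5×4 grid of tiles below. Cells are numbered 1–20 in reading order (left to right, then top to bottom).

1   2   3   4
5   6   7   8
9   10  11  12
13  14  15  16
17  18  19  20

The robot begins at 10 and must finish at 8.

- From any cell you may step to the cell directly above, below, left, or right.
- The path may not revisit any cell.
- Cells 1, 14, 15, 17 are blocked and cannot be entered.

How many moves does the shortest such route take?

3

The Manhattan distance from 10 to 8 is |3−2| + |2−4| = 3, so at least 3 moves are needed.
A route of 3 moves achieves this: 10 → 6 → 7 → 8.
Since 3 matches the lower bound, it is optimal.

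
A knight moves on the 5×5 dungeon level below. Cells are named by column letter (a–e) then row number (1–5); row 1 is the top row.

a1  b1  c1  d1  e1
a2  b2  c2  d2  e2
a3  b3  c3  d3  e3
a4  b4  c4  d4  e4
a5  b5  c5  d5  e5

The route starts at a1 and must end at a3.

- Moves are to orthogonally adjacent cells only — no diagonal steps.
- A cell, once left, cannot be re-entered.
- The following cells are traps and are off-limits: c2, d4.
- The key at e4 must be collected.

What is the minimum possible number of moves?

14

Any route passes through e4 somewhere between a1 and a3. Summing Manhattan distances along the two legs (a1 → e4 → a3) gives a lower bound of 7 + 5 = 12 moves.
The shortest route satisfying every rule uses 14 moves: a1 → a2 → b2 → b3 → c3 → d3 → e3 → e4 → e5 → d5 → c5 → c4 → b4 → a4 → a3.
The no-revisit rule (legs can't share cells) pushes the minimum above the 12-move bound; an exhaustive check rules out every length from 12 to 13, leaving 14 as the minimum.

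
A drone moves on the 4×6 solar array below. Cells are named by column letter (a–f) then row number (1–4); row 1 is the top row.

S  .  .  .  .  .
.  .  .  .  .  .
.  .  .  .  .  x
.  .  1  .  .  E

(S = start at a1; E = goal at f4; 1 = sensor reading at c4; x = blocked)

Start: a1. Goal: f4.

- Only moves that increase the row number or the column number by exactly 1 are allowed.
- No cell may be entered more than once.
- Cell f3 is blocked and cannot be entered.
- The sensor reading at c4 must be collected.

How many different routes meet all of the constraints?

10

A right/down-only route from a1 to f4 makes exactly 3 down-moves and 5 right-moves in some order.
With no other constraints that would be C(8,3) = 56 routes.
Split at c4 and multiply the segment counts (each segment already excludes blocked cells): a1→c4: 10; c4→f4: 1; product = 10.
That gives 10 routes.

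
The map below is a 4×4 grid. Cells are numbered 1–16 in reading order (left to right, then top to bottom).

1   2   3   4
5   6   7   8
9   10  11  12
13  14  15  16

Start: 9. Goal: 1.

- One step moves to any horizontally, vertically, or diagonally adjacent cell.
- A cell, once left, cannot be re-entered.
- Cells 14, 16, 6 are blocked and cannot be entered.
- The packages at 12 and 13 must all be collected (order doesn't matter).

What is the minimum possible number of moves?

7

Any route passes through 12 and 13 in some order between 9 and 1. Summing Chebyshev distances along each leg and taking the cheapest ordering (9 → 13 → 12 → 1) gives a lower bound of 1 + 3 + 3 = 7 moves.
A route of 7 moves achieves this: 9 → 13 → 10 → 11 → 12 → 7 → 2 → 1.
Since 7 matches the lower bound, it is optimal.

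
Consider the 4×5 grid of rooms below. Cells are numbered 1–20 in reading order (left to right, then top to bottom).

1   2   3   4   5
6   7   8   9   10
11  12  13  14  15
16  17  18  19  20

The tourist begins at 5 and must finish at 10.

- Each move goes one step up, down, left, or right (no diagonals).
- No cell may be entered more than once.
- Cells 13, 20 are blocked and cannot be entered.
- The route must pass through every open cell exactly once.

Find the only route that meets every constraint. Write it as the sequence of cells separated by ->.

5 -> 4 -> 9 -> 8 -> 3 -> 2 -> 1 -> 6 -> 7 -> 12 -> 11 -> 16 -> 17 -> 18 -> 19 -> 14 -> 15 -> 10

Need to visit all 18 open cells exactly once, starting at 5 and ending at 10.
Cell 19 has only two open neighbours (14 and 18), so the path must pass straight through it: one of those is the cell it's entered from and the other is where it exits.
Route from 5: left to 4, down to 9, left to 8, up to 3, 2× left (reaching 1), down to 6, right to 7, down to 12, left to 11, down to 16, 3× right (reaching 19), up to 14, right to 15, up to 10 — 17 moves in all.
Check: all 18 open cells covered.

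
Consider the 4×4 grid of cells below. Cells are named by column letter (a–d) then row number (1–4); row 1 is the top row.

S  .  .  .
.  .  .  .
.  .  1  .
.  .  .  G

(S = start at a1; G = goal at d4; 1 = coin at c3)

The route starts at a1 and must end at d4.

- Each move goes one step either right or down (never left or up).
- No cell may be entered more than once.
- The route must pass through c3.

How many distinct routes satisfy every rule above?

A right/down-only route from a1 to d4 makes exactly 3 down-moves and 3 right-moves in some order.
With no other constraints that would be C(6,3) = 20 routes.
Split at c3 and multiply the segment counts: a1→c3: 6; c3→d4: 2; product = 12.
That gives 12 routes.

12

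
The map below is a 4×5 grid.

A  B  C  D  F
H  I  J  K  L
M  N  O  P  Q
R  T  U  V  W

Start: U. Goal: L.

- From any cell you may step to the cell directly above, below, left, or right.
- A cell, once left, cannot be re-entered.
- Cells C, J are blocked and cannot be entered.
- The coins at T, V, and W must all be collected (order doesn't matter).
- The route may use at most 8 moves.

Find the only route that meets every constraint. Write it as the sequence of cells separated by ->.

U -> T -> N -> O -> P -> V -> W -> Q -> L

The 8-move cap with required stops at T, V, W leaves no slack for detours.
Route from U: left to T, up to N, 2× right (reaching P), down to V, right to W, 2× up (reaching L) — 8 moves in all.
Check: all required cells visited; 8 ≤ 8 moves.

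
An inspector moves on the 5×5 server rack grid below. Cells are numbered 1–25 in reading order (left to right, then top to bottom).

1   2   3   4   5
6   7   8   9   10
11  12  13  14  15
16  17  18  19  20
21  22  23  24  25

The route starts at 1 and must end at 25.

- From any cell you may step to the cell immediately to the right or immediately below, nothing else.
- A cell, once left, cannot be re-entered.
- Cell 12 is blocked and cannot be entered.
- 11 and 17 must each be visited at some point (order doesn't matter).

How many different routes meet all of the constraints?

A right/down-only route from 1 to 25 makes exactly 4 down-moves and 4 right-moves in some order.
With no other constraints that would be C(8,4) = 70 routes.
A monotone route can only reach the required cells in the order 11, 17, so split there and multiply the segment counts (each segment already excludes blocked cells): 1→11: 1; 11→17: 1; 17→25: 4; product = 4.
That gives 4 routes.

4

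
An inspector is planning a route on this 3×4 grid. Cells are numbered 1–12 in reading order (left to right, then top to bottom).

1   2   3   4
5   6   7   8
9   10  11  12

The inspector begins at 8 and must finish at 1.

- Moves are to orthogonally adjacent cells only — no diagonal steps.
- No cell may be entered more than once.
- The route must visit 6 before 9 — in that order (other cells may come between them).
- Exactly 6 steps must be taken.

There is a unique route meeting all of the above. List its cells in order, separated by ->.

8 -> 7 -> 6 -> 10 -> 9 -> 5 -> 1

The waypoints must appear in the order 6, 9, with no cell reused.
Route from 8: 2× left (reaching 6), down to 10, left to 9, 2× up (reaching 1) — 6 moves in all.
Check: order respected (6 at step 2, 9 at step 4); 6 moves as required.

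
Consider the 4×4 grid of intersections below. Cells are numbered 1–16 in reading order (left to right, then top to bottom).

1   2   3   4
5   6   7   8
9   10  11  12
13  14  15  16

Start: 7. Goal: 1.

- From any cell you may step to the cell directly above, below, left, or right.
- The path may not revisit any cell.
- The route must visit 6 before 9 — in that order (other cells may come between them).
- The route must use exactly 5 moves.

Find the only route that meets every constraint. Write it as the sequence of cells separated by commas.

The waypoints must appear in the order 6, 9, with no cell reused.
Route from 7: left to 6, down to 10, left to 9, 2× up (reaching 1) — 5 moves in all.
Check: order respected (6 at step 1, 9 at step 3); 5 moves as required.

7, 6, 10, 9, 5, 1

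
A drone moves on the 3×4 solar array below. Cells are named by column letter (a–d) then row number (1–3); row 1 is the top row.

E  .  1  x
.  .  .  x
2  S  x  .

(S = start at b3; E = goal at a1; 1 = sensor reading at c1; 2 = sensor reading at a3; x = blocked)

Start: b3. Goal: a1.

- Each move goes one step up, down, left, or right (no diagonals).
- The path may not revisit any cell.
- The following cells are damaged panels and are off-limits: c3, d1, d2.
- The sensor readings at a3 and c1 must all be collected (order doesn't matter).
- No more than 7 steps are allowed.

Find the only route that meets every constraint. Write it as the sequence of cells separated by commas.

b3, a3, a2, b2, c2, c1, b1, a1

The budget equals the shortest possible length, so every move has to be on a shortest route through the required cells.
Route from b3: left to a3, up to a2, 2× right (reaching c2), up to c1, 2× left (reaching a1) — 7 moves in all.
Check: all required cells visited; 7 ≤ 7 moves.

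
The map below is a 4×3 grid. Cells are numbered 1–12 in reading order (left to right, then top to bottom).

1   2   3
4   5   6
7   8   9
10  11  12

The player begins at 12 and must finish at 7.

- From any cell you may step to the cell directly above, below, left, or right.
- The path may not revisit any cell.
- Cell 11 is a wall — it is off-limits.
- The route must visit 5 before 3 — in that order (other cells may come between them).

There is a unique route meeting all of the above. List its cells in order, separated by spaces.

The waypoints must appear in the order 5, 3, with no cell reused.
Route from 12: up 1 to 9, left 1 to 8, up 1 to 5, right 1 to 6, up 1 to 3, left 2 to 1, down 2 to 7 — 9 moves in all.
Check: order respected (5 at step 3, 3 at step 5).

12 9 8 5 6 3 2 1 4 7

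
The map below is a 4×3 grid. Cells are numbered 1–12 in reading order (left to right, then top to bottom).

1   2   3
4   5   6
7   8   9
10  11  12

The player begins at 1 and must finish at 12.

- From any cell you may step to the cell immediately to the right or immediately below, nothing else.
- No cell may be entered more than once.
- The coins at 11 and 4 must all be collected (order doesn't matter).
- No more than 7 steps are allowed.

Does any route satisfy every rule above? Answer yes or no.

One route that works: 1 → 4 → 7 → 10 → 11 → 12.

yes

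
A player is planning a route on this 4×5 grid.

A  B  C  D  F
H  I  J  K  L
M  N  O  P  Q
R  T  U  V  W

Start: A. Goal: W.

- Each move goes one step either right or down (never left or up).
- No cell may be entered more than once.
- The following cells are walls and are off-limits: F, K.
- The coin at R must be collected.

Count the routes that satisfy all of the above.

1

A right/down-only route from A to W makes exactly 3 down-moves and 4 right-moves in some order.
With no other constraints that would be C(7,3) = 35 routes.
Split at R and multiply the segment counts (each segment already excludes blocked cells): A→R: 1; R→W: 1; product = 1.
That gives 1 route.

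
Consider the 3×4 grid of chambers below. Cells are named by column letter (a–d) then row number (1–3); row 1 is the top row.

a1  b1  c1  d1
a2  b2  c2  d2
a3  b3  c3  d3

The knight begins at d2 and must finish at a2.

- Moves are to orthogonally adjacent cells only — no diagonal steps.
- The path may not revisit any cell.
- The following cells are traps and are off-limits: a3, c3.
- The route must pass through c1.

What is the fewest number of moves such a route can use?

5

Any route passes through c1 somewhere between d2 and a2. Summing Manhattan distances along the two legs (d2 → c1 → a2) gives a lower bound of 2 + 3 = 5 moves.
A route of 5 moves achieves this: d2 → d1 → c1 → c2 → b2 → a2.
Since 5 matches the lower bound, it is optimal.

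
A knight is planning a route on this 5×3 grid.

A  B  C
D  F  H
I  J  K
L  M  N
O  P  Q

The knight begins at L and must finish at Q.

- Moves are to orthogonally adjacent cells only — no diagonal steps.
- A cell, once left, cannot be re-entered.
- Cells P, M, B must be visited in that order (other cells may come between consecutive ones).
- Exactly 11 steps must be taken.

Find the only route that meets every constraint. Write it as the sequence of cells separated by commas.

L, O, P, M, J, F, B, C, H, K, N, Q

The waypoints must appear in the order P, M, B, with no cell reused.
Route from L: down 1 to O, right 1 to P, up 4 to B, right 1 to C, down 4 to Q — 11 moves in all.
Check: order respected (P at step 2, M at step 3, B at step 6); 11 moves as required.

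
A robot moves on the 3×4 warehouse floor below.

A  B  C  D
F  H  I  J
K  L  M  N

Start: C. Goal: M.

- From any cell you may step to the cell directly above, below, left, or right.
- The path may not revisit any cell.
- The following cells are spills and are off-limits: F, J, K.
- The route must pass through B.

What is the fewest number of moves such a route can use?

4

Any route passes through B somewhere between C and M. Summing Manhattan distances along the two legs (C → B → M) gives a lower bound of 1 + 3 = 4 moves.
A route of 4 moves achieves this: C → B → H → L → M.
Since 4 matches the lower bound, it is optimal.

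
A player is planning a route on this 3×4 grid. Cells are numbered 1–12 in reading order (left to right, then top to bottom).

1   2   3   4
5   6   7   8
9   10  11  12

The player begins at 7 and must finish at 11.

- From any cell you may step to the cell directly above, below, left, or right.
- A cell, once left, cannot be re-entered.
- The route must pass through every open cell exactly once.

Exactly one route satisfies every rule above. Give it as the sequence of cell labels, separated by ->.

7 -> 6 -> 10 -> 9 -> 5 -> 1 -> 2 -> 3 -> 4 -> 8 -> 12 -> 11

Need to visit all 12 open cells exactly once, starting at 7 and ending at 11.
Cell 12 has only two open neighbours (8 and 11), so the path must pass straight through it: one of those is the cell it's entered from and the other is where it exits.
Route from 7: left to 6, down to 10, left to 9, 2× up (reaching 1), 3× right (reaching 4), 2× down (reaching 12), left to 11 — 11 moves in all.
Check: all 12 open cells covered.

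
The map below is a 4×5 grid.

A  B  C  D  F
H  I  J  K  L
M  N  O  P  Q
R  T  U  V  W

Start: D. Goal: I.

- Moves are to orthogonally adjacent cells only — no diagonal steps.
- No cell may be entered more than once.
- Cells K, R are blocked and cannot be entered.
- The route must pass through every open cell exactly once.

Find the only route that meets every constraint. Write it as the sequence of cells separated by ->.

D -> F -> L -> Q -> W -> V -> P -> O -> U -> T -> N -> M -> H -> A -> B -> C -> J -> I

Need to visit all 18 open cells exactly once, starting at D and ending at I.
Cell L has only two open neighbours (F and Q), so the path must pass straight through it: one of those is the cell it's entered from and the other is where it exits.
Route from D: right to F, 3× down (reaching W), left to V, up to P, left to O, down to U, left to T, up to N, left to M, 2× up (reaching A), 2× right (reaching C), down to J, left to I — 17 moves in all.
Check: all 18 open cells covered.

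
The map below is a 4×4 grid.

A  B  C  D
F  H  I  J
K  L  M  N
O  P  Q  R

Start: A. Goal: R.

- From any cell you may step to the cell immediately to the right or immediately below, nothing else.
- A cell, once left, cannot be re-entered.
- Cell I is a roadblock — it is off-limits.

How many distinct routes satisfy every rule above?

A right/down-only route from A to R makes exactly 3 down-moves and 3 right-moves in some order.
With no other constraints that would be C(6,3) = 20 routes.
Subtract routes through each blocked cell (inclusion–exclusion for overlaps): − through I: 9 → 11.
That gives 11 routes.

11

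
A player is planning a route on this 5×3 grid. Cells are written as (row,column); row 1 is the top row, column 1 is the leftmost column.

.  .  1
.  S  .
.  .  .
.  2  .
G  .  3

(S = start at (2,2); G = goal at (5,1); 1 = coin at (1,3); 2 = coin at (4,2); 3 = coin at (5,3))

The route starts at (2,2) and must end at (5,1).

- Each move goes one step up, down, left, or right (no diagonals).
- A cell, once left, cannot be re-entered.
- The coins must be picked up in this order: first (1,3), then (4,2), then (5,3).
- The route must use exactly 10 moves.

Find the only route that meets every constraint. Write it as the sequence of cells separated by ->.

(2,2) -> (1,2) -> (1,3) -> (2,3) -> (3,3) -> (3,2) -> (4,2) -> (4,3) -> (5,3) -> (5,2) -> (5,1)

The waypoints must appear in the order (1,3), (4,2), (5,3), with no cell reused.
Route from (2,2): up to (1,2), right to (1,3), 2× down (reaching (3,3)), left to (3,2), down to (4,2), right to (4,3), down to (5,3), 2× left (reaching (5,1)) — 10 moves in all.
Check: order respected (1 at step 2, 2 at step 6, 3 at step 8); 10 moves as required.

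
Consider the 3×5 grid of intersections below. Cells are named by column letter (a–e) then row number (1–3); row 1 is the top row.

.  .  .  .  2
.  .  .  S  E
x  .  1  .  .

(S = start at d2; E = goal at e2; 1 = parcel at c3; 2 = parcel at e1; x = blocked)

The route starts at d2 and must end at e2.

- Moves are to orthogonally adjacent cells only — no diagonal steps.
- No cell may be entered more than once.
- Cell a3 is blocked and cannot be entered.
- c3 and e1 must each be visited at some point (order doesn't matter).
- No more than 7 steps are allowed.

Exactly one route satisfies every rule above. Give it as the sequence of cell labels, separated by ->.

d2 -> d3 -> c3 -> c2 -> c1 -> d1 -> e1 -> e2

Any route must reach c3 and e1 and still end at e2 within 7 moves, so the order of the required stops is forced.
Route from d2: down to d3, left to c3, 2× up (reaching c1), 2× right (reaching e1), down to e2 — 7 moves in all.
Check: all required cells visited; 7 ≤ 7 moves.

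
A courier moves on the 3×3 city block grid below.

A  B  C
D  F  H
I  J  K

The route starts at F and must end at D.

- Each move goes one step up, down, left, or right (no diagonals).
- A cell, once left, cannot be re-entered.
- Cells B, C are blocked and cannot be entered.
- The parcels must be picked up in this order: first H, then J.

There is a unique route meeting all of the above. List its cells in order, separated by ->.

The waypoints must appear in the order H, J, with no cell reused.
Route from F: right 1 to H, down 1 to K, left 2 to I, up 1 to D — 5 moves in all.
Check: order respected (H at step 1, J at step 3).

F -> H -> K -> J -> I -> D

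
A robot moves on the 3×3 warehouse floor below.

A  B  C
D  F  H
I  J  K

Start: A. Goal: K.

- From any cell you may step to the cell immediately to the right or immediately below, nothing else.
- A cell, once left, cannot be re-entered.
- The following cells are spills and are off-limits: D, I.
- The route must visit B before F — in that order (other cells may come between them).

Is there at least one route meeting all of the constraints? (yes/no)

yes

One route that works: A → B → F → J → K.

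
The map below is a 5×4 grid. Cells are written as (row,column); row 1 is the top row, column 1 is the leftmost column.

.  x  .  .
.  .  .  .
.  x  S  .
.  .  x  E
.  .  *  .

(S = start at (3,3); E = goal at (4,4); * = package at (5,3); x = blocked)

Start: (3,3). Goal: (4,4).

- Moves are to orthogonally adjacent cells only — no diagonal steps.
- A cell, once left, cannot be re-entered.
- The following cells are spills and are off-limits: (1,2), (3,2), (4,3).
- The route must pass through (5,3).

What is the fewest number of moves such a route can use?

Any route passes through (5,3) somewhere between (3,3) and (4,4). Summing Manhattan distances along the two legs ((3,3) → (5,3) → (4,4)) gives a lower bound of 2 + 2 = 4 moves.
That bound ignores the blocked cells. Measuring each leg by the fewest moves that actually steer around them ((3,3)→(5,3): 4; (5,3)→(4,4): 2) raises the lower bound to 6.
The shortest route satisfying every rule uses 10 moves: (3,3) → (2,3) → (2,2) → (2,1) → (3,1) → (4,1) → (5,1) → (5,2) → (5,3) → (5,4) → (4,4).
The bound of 6 isn't tight here; checking systematically, no route of length 6 through 9 satisfies every constraint (on a 4-connected grid the length of any start-to-goal walk has the same parity as the Manhattan bound, so only lengths 6, 8, 10, … need checking), so 10 is the minimum.

10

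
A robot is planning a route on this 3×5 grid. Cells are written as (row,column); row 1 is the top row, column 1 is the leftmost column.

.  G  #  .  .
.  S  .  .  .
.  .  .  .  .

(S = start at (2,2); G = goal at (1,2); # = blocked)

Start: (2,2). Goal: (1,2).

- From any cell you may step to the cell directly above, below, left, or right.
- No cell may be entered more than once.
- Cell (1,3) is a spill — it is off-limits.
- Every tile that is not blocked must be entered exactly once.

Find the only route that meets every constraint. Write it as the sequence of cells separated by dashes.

(2,2) - (2,3) - (2,4) - (1,4) - (1,5) - (2,5) - (3,5) - (3,4) - (3,3) - (3,2) - (3,1) - (2,1) - (1,1) - (1,2)

Need to visit all 14 open cells exactly once, starting at (2,2) and ending at (1,2).
Cell (1,4) has only two open neighbours ((2,4) and (1,5)), so the path must pass straight through it: one of those is the cell it's entered from and the other is where it exits.
Route from (2,2): right 2 to (2,4), up 1 to (1,4), right 1 to (1,5), down 2 to (3,5), left 4 to (3,1), up 2 to (1,1), right 1 to (1,2) — 13 moves in all.
Check: all 14 open cells covered.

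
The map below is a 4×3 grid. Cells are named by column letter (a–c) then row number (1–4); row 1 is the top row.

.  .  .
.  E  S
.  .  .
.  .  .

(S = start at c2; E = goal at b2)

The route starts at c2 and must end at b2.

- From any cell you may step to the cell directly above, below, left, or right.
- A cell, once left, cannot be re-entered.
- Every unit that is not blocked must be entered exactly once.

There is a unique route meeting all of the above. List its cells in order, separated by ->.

c2 -> c1 -> b1 -> a1 -> a2 -> a3 -> a4 -> b4 -> c4 -> c3 -> b3 -> b2

Need to visit all 12 open cells exactly once, starting at c2 and ending at b2.
Cell c1 has only two open neighbours (c2 and b1), so the path must pass straight through it: one of those is the cell it's entered from and the other is where it exits.
Route from c2: up to c1, 2× left (reaching a1), 3× down (reaching a4), 2× right (reaching c4), up to c3, left to b3, up to b2 — 11 moves in all.
Check: all 12 open cells covered.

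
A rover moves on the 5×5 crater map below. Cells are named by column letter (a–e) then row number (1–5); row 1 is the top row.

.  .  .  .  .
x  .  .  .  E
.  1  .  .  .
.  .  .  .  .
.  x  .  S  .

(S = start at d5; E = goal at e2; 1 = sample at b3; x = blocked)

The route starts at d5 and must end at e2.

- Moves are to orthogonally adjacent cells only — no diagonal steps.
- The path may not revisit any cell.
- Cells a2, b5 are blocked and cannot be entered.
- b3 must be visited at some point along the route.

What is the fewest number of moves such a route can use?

Any route passes through b3 somewhere between d5 and e2. Summing Manhattan distances along the two legs (d5 → b3 → e2) gives a lower bound of 4 + 4 = 8 moves.
A route of 8 moves achieves this: d5 → d4 → d3 → c3 → b3 → b2 → c2 → d2 → e2.
Since 8 matches the lower bound, it is optimal.

8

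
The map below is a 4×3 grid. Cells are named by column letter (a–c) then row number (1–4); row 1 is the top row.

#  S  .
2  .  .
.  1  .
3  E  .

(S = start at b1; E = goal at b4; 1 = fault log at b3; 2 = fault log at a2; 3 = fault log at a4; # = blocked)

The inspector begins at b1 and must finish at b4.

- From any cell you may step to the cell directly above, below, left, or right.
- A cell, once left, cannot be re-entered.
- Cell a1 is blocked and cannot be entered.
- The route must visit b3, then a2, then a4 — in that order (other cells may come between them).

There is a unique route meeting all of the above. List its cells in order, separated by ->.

The waypoints must appear in the order b3, a2, a4, with no cell reused.
Route from b1: right to c1, 2× down (reaching c3), left to b3, up to b2, left to a2, 2× down (reaching a4), right to b4 — 9 moves in all.
Check: order respected (1 at step 4, 2 at step 6, 3 at step 8).

b1 -> c1 -> c2 -> c3 -> b3 -> b2 -> a2 -> a3 -> a4 -> b4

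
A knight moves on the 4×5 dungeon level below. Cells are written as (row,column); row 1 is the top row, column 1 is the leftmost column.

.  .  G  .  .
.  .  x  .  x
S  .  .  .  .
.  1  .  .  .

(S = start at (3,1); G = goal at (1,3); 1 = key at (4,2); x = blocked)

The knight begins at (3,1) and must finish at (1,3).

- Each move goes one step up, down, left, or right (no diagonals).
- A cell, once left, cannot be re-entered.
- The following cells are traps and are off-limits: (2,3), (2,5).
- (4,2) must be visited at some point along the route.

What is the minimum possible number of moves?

Any route passes through (4,2) somewhere between (3,1) and (1,3). Summing Manhattan distances along the two legs ((3,1) → (4,2) → (1,3)) gives a lower bound of 2 + 4 = 6 moves.
A route of 6 moves achieves this: (3,1) → (4,1) → (4,2) → (3,2) → (2,2) → (1,2) → (1,3).
Since 6 matches the lower bound, it is optimal.

6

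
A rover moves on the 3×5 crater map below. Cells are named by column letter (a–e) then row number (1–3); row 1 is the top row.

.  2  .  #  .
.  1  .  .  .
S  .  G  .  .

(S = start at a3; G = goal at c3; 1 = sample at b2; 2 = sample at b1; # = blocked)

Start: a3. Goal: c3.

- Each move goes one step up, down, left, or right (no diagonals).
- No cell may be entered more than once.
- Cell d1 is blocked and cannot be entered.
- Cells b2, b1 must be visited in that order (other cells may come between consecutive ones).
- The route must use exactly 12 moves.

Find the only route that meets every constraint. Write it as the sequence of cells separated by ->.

The waypoints must appear in the order b2, b1, with no cell reused.
Route from a3: right to b3, up to b2, left to a2, up to a1, 2× right (reaching c1), down to c2, 2× right (reaching e2), down to e3, 2× left (reaching c3) — 12 moves in all.
Check: order respected (1 at step 2, 2 at step 5); 12 moves as required.

a3 -> b3 -> b2 -> a2 -> a1 -> b1 -> c1 -> c2 -> d2 -> e2 -> e3 -> d3 -> c3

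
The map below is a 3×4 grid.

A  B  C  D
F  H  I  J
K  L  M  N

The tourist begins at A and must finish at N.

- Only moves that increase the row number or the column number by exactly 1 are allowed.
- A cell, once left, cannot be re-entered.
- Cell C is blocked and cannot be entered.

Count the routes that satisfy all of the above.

A right/down-only route from A to N makes exactly 2 down-moves and 3 right-moves in some order.
With no other constraints that would be C(5,2) = 10 routes.
Subtract routes through each blocked cell (inclusion–exclusion for overlaps): − through C: 3 → 7.
That gives 7 routes.

7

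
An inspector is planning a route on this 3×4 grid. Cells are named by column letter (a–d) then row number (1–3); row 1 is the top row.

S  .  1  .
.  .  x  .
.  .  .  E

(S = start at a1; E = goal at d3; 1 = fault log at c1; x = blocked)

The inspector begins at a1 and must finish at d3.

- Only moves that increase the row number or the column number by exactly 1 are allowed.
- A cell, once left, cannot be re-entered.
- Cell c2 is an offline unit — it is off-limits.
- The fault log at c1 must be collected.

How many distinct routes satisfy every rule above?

1

A right/down-only route from a1 to d3 makes exactly 2 down-moves and 3 right-moves in some order.
With no other constraints that would be C(5,2) = 10 routes.
Split at c1 and multiply the segment counts (each segment already excludes blocked cells): a1→c1: 1; c1→d3: 1; product = 1.
That gives 1 route.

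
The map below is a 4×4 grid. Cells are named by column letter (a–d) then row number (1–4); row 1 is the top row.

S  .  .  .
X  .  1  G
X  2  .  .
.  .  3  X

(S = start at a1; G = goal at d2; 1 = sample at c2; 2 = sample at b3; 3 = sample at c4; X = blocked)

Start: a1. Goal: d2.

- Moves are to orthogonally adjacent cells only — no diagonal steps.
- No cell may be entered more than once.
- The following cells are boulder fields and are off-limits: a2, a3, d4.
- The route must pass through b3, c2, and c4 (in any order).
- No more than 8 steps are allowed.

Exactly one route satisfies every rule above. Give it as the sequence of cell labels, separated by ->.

The budget equals the shortest possible length, so every move has to be on a shortest route through the required cells.
Route from a1: right 1 to b1, down 3 to b4, right 1 to c4, up 2 to c2, right 1 to d2 — 8 moves in all.
Check: all required cells visited; 8 ≤ 8 moves.

a1 -> b1 -> b2 -> b3 -> b4 -> c4 -> c3 -> c2 -> d2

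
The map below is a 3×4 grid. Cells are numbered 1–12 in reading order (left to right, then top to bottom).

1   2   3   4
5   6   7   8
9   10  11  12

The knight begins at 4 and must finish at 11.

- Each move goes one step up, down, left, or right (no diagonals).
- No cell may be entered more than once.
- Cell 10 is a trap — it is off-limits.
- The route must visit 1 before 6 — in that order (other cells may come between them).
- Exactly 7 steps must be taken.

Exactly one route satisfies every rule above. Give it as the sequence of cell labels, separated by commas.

4, 3, 2, 1, 5, 6, 7, 11

The waypoints must appear in the order 1, 6, with no cell reused.
Route from 4: left 3 to 1, down 1 to 5, right 2 to 7, down 1 to 11 — 7 moves in all.
Check: order respected (1 at step 3, 6 at step 5); 7 moves as required.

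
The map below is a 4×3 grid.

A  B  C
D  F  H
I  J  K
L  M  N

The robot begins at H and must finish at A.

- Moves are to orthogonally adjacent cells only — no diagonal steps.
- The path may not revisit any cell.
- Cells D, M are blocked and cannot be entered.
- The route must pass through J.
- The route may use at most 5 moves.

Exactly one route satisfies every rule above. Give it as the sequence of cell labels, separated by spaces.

H K J F B A

Any route must reach J and still end at A within 5 moves, so the order of the required stops is forced.
Route from H: down 1 to K, left 1 to J, up 2 to B, left 1 to A — 5 moves in all.
Check: all required cells visited; 5 ≤ 5 moves.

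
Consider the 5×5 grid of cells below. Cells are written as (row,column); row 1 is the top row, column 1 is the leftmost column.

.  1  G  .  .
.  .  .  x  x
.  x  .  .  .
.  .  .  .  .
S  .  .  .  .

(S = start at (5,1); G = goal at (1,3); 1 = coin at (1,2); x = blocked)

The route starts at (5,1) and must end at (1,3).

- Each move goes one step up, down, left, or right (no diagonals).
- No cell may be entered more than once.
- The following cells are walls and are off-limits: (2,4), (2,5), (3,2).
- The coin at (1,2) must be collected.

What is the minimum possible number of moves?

Any route passes through (1,2) somewhere between (5,1) and (1,3). Summing Manhattan distances along the two legs ((5,1) → (1,2) → (1,3)) gives a lower bound of 5 + 1 = 6 moves.
A route of 6 moves achieves this: (5,1) → (4,1) → (3,1) → (2,1) → (1,1) → (1,2) → (1,3).
Since 6 matches the lower bound, it is optimal.

6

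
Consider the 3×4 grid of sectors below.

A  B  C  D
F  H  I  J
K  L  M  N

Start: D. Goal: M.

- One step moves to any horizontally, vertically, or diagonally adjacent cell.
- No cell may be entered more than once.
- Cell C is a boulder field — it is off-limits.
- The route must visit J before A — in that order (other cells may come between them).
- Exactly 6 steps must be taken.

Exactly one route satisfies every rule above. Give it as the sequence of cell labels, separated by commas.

The waypoints must appear in the order J, A, with no cell reused.
Route from D: down 1 to J, left 1 to I, up-left 1 to B, left 1 to A, down-right 2 to M — 6 moves in all.
Check: order respected (J at step 1, A at step 4); 6 moves as required.

D, J, I, B, A, H, M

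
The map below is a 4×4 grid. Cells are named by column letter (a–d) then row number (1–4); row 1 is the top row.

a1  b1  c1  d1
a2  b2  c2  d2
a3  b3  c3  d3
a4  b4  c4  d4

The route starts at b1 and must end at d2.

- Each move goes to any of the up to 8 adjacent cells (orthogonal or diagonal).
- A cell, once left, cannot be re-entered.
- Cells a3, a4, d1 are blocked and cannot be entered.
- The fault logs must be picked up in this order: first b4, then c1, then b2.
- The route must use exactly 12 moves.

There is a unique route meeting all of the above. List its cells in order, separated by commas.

b1, a1, a2, b3, b4, c4, d4, d3, c2, c1, b2, c3, d2

The waypoints must appear in the order b4, c1, b2, with no cell reused.
Route from b1: left to a1, down to a2, down-right to b3, down to b4, 2× right (reaching d4), up to d3, up-left to c2, up to c1, down-left to b2, down-right to c3, up-right to d2 — 12 moves in all.
Check: order respected (b4 at step 4, c1 at step 9, b2 at step 10); 12 moves as required.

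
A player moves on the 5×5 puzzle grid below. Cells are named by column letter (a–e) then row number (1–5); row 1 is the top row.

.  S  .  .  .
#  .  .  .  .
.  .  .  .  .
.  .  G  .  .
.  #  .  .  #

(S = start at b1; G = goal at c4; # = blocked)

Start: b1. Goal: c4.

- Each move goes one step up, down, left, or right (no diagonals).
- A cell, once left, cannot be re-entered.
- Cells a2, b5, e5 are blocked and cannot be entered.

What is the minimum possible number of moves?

4

The Manhattan distance from b1 to c4 is |1−4| + |2−3| = 4, so at least 4 moves are needed.
A route of 4 moves achieves this: b1 → b2 → b3 → b4 → c4.
Since 4 matches the lower bound, it is optimal.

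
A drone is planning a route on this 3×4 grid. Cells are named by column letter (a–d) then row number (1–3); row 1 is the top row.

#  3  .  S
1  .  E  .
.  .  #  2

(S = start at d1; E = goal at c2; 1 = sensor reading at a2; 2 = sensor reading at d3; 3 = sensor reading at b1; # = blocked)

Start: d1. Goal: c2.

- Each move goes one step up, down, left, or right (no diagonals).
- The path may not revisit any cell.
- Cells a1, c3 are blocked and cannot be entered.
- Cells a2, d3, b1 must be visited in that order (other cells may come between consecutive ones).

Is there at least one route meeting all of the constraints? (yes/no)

no

d3 must be visited but has only one open neighbour (d2), and it is neither the start nor the goal — the route would have to enter and leave through d2, re-entering it.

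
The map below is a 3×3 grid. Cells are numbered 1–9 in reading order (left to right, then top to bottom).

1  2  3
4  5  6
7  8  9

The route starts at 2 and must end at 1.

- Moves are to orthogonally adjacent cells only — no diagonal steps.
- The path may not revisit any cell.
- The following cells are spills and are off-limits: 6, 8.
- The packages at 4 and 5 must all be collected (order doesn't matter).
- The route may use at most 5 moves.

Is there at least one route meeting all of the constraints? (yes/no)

One route that works: 2 → 5 → 4 → 1.

yes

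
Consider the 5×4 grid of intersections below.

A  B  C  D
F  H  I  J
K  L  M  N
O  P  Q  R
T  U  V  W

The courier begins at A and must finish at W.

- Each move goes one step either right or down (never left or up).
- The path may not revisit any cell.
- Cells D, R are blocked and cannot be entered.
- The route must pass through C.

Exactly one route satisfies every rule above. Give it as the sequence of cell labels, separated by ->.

Moves only go right or down, so the column and row indices never decrease.
Route from A: 2× right (reaching C), 4× down (reaching V), right to W — 7 moves in all.
Check: all required cells visited.

A -> B -> C -> I -> M -> Q -> V -> W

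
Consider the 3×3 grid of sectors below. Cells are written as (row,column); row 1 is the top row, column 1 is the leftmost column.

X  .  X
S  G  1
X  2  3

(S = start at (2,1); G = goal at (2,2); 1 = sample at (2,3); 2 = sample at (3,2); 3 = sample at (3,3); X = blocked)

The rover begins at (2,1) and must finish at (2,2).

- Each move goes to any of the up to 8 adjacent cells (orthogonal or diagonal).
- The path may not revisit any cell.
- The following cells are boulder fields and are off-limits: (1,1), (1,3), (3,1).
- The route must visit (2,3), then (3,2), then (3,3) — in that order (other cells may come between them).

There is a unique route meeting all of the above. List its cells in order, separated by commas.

(2,1), (1,2), (2,3), (3,2), (3,3), (2,2)

The waypoints must appear in the order (2,3), (3,2), (3,3), with no cell reused.
Route from (2,1): up-right to (1,2), down-right to (2,3), down-left to (3,2), right to (3,3), up-left to (2,2) — 5 moves in all.
Check: order respected (1 at step 2, 2 at step 3, 3 at step 4).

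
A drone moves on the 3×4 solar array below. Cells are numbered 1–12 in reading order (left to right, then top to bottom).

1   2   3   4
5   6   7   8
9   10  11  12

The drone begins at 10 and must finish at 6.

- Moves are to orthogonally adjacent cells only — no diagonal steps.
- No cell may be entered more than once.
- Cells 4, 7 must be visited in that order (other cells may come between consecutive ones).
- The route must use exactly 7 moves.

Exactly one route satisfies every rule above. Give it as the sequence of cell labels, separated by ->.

10 -> 11 -> 12 -> 8 -> 4 -> 3 -> 7 -> 6

The waypoints must appear in the order 4, 7, with no cell reused.
Route from 10: 2× right (reaching 12), 2× up (reaching 4), left to 3, down to 7, left to 6 — 7 moves in all.
Check: order respected (4 at step 4, 7 at step 6); 7 moves as required.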